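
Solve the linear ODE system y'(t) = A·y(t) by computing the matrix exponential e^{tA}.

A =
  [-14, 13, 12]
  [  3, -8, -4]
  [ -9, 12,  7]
e^{tA} =
  [6*t^2*exp(-5*t) - 9*t*exp(-5*t) + exp(-5*t), -6*t^2*exp(-5*t) + 13*t*exp(-5*t), -8*t^2*exp(-5*t) + 12*t*exp(-5*t)]
  [3*t*exp(-5*t), -3*t*exp(-5*t) + exp(-5*t), -4*t*exp(-5*t)]
  [9*t^2*exp(-5*t)/2 - 9*t*exp(-5*t), -9*t^2*exp(-5*t)/2 + 12*t*exp(-5*t), -6*t^2*exp(-5*t) + 12*t*exp(-5*t) + exp(-5*t)]

Strategy: write A = P · J · P⁻¹ where J is a Jordan canonical form, so e^{tA} = P · e^{tJ} · P⁻¹, and e^{tJ} can be computed block-by-block.

A has Jordan form
J =
  [-5,  1,  0]
  [ 0, -5,  1]
  [ 0,  0, -5]
(up to reordering of blocks).

Per-block formulas:
  For a 3×3 Jordan block J_3(-5): exp(t · J_3(-5)) = e^(-5t)·(I + t·N + (t^2/2)·N^2), where N is the 3×3 nilpotent shift.

After assembling e^{tJ} and conjugating by P, we get:

e^{tA} =
  [6*t^2*exp(-5*t) - 9*t*exp(-5*t) + exp(-5*t), -6*t^2*exp(-5*t) + 13*t*exp(-5*t), -8*t^2*exp(-5*t) + 12*t*exp(-5*t)]
  [3*t*exp(-5*t), -3*t*exp(-5*t) + exp(-5*t), -4*t*exp(-5*t)]
  [9*t^2*exp(-5*t)/2 - 9*t*exp(-5*t), -9*t^2*exp(-5*t)/2 + 12*t*exp(-5*t), -6*t^2*exp(-5*t) + 12*t*exp(-5*t) + exp(-5*t)]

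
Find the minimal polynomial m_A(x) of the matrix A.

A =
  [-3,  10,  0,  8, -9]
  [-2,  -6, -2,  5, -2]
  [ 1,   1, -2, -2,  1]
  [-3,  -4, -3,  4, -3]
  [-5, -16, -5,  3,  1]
x^4 + 3*x^3 - 27*x^2 - 135*x - 162

The characteristic polynomial is χ_A(x) = (x - 6)*(x + 3)^4, so the eigenvalues are known. The minimal polynomial is
  m_A(x) = Π_λ (x − λ)^{k_λ}
where k_λ is the size of the *largest* Jordan block for λ (equivalently, the smallest k with (A − λI)^k v = 0 for every generalised eigenvector v of λ).

  λ = -3: largest Jordan block has size 3, contributing (x + 3)^3
  λ = 6: largest Jordan block has size 1, contributing (x − 6)

So m_A(x) = (x - 6)*(x + 3)^3 = x^4 + 3*x^3 - 27*x^2 - 135*x - 162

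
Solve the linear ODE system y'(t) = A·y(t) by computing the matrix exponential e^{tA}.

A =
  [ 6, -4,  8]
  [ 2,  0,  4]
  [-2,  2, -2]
e^{tA} =
  [3*exp(2*t) - 2, 2 - 2*exp(2*t), 4*exp(2*t) - 4]
  [exp(2*t) - 1, 1, 2*exp(2*t) - 2]
  [1 - exp(2*t), exp(2*t) - 1, 2 - exp(2*t)]

Strategy: write A = P · J · P⁻¹ where J is a Jordan canonical form, so e^{tA} = P · e^{tJ} · P⁻¹, and e^{tJ} can be computed block-by-block.

A has Jordan form
J =
  [0, 0, 0]
  [0, 2, 0]
  [0, 0, 2]
(up to reordering of blocks).

Per-block formulas:
  For a 1×1 block at λ = 2: exp(t · [2]) = [e^(2t)].
  For a 1×1 block at λ = 0: exp(t · [0]) = [e^(0t)].

After assembling e^{tJ} and conjugating by P, we get:

e^{tA} =
  [3*exp(2*t) - 2, 2 - 2*exp(2*t), 4*exp(2*t) - 4]
  [exp(2*t) - 1, 1, 2*exp(2*t) - 2]
  [1 - exp(2*t), exp(2*t) - 1, 2 - exp(2*t)]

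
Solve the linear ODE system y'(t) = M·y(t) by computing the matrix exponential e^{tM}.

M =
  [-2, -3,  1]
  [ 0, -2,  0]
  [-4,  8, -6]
e^{tM} =
  [2*t*exp(-4*t) + exp(-4*t), -t*exp(-4*t) - exp(-2*t) + exp(-4*t), t*exp(-4*t)]
  [0, exp(-2*t), 0]
  [-4*t*exp(-4*t), 2*t*exp(-4*t) + 3*exp(-2*t) - 3*exp(-4*t), -2*t*exp(-4*t) + exp(-4*t)]

Strategy: write M = P · J · P⁻¹ where J is a Jordan canonical form, so e^{tM} = P · e^{tJ} · P⁻¹, and e^{tJ} can be computed block-by-block.

M has Jordan form
J =
  [-4,  1,  0]
  [ 0, -4,  0]
  [ 0,  0, -2]
(up to reordering of blocks).

Per-block formulas:
  For a 1×1 block at λ = -2: exp(t · [-2]) = [e^(-2t)].
  For a 2×2 Jordan block J_2(-4): exp(t · J_2(-4)) = e^(-4t)·(I + t·N), where N is the 2×2 nilpotent shift.

After assembling e^{tJ} and conjugating by P, we get:

e^{tM} =
  [2*t*exp(-4*t) + exp(-4*t), -t*exp(-4*t) - exp(-2*t) + exp(-4*t), t*exp(-4*t)]
  [0, exp(-2*t), 0]
  [-4*t*exp(-4*t), 2*t*exp(-4*t) + 3*exp(-2*t) - 3*exp(-4*t), -2*t*exp(-4*t) + exp(-4*t)]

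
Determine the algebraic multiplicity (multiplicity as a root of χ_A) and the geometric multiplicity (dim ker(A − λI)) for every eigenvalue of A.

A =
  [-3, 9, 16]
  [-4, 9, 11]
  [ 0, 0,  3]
λ = 3: alg = 3, geom = 1

Step 1 — factor the characteristic polynomial to read off the algebraic multiplicities:
  χ_A(x) = (x - 3)^3

Step 2 — compute geometric multiplicities via the rank-nullity identity g(λ) = n − rank(A − λI):
  rank(A − (3)·I) = 2, so dim ker(A − (3)·I) = n − 2 = 1

Summary:
  λ = 3: algebraic multiplicity = 3, geometric multiplicity = 1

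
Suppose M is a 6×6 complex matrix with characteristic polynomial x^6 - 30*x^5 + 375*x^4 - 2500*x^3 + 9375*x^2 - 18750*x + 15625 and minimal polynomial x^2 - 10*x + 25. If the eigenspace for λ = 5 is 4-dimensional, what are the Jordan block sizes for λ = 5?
Block sizes for λ = 5: [2, 2, 1, 1]

Step 1 — from the characteristic polynomial, algebraic multiplicity of λ = 5 is 6. From dim ker(M − (5)·I) = 4, there are exactly 4 Jordan blocks for λ = 5.
Step 2 — from the minimal polynomial, the factor (x − 5)^2 tells us the largest block for λ = 5 has size 2.
Step 3 — with total size 6, 4 blocks, and largest block 2, the block sizes (in nonincreasing order) are [2, 2, 1, 1].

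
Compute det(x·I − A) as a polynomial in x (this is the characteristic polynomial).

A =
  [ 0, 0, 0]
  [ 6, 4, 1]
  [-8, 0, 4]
x^3 - 8*x^2 + 16*x

Expanding det(x·I − A) (e.g. by cofactor expansion or by noting that A is similar to its Jordan form J, which has the same characteristic polynomial as A) gives
  χ_A(x) = x^3 - 8*x^2 + 16*x
which factors as x*(x - 4)^2. The eigenvalues (with algebraic multiplicities) are λ = 0 with multiplicity 1, λ = 4 with multiplicity 2.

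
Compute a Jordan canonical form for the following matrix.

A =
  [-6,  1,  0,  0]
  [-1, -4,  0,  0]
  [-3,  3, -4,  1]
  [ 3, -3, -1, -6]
J_2(-5) ⊕ J_2(-5)

The characteristic polynomial is
  det(x·I − A) = x^4 + 20*x^3 + 150*x^2 + 500*x + 625 = (x + 5)^4

Eigenvalues and multiplicities (the geometric multiplicity of λ is n − rank(A − λI), which equals the number of Jordan blocks for λ):
  λ = -5: algebraic multiplicity = 4, geometric multiplicity = 2

Determining the block sizes for each eigenvalue:
  λ = -5: with am = 4 and gm = 2, the partition is not yet determined (e.g. several partitions of 4 into 2 parts exist). Let N = A − (-5)·I. Computing rank(N^1) = 2, rank(N^2) = 0; the number of blocks of size ≥ j is rank(N^{j−1}) − rank(N^j), giving [2, 2]. So we have 2 block(s) of size 2 → block sizes [2, 2]

Assembling the blocks gives a Jordan form
J =
  [-5,  1,  0,  0]
  [ 0, -5,  0,  0]
  [ 0,  0, -5,  1]
  [ 0,  0,  0, -5]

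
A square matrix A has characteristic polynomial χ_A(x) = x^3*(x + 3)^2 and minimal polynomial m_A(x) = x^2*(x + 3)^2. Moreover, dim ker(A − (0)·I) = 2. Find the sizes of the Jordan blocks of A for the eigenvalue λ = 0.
Block sizes for λ = 0: [2, 1]

Step 1 — from the characteristic polynomial, algebraic multiplicity of λ = 0 is 3. From dim ker(A − (0)·I) = 2, there are exactly 2 Jordan blocks for λ = 0.
Step 2 — from the minimal polynomial, the factor (x − 0)^2 tells us the largest block for λ = 0 has size 2.
Step 3 — with total size 3, 2 blocks, and largest block 2, the block sizes (in nonincreasing order) are [2, 1].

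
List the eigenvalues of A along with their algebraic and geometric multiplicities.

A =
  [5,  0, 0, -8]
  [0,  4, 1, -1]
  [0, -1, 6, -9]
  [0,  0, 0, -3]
λ = -3: alg = 1, geom = 1; λ = 5: alg = 3, geom = 2

Step 1 — factor the characteristic polynomial to read off the algebraic multiplicities:
  χ_A(x) = (x - 5)^3*(x + 3)

Step 2 — compute geometric multiplicities via the rank-nullity identity g(λ) = n − rank(A − λI):
  rank(A − (-3)·I) = 3, so dim ker(A − (-3)·I) = n − 3 = 1
  rank(A − (5)·I) = 2, so dim ker(A − (5)·I) = n − 2 = 2

Summary:
  λ = -3: algebraic multiplicity = 1, geometric multiplicity = 1
  λ = 5: algebraic multiplicity = 3, geometric multiplicity = 2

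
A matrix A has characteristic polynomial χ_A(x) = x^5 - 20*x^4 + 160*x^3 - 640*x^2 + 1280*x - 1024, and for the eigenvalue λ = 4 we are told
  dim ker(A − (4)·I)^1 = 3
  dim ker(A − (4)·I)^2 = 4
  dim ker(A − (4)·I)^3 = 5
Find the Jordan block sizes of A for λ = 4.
Block sizes for λ = 4: [3, 1, 1]

From the dimensions of kernels of powers, the number of Jordan blocks of size at least j is d_j − d_{j−1} where d_j = dim ker(N^j) (with d_0 = 0). Computing the differences gives [3, 1, 1].
The number of blocks of size exactly k is (#blocks of size ≥ k) − (#blocks of size ≥ k + 1), so the partition is: 2 block(s) of size 1, 1 block(s) of size 3.
In nonincreasing order the block sizes are [3, 1, 1].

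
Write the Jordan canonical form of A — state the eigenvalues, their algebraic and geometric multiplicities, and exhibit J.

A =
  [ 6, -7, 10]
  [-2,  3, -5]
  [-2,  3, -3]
J_3(2)

The characteristic polynomial is
  det(x·I − A) = x^3 - 6*x^2 + 12*x - 8 = (x - 2)^3

Eigenvalues and multiplicities (the geometric multiplicity of λ is n − rank(A − λI), which equals the number of Jordan blocks for λ):
  λ = 2: algebraic multiplicity = 3, geometric multiplicity = 1

Determining the block sizes for each eigenvalue:
  λ = 2: one block (gm = 1), so the single block has size am = 3 → block sizes [3]

Assembling the blocks gives a Jordan form
J =
  [2, 1, 0]
  [0, 2, 1]
  [0, 0, 2]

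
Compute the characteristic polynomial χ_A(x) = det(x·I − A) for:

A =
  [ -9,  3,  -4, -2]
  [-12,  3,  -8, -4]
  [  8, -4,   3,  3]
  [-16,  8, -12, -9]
x^4 + 12*x^3 + 54*x^2 + 108*x + 81

Expanding det(x·I − A) (e.g. by cofactor expansion or by noting that A is similar to its Jordan form J, which has the same characteristic polynomial as A) gives
  χ_A(x) = x^4 + 12*x^3 + 54*x^2 + 108*x + 81
which factors as (x + 3)^4. The eigenvalues (with algebraic multiplicities) are λ = -3 with multiplicity 4.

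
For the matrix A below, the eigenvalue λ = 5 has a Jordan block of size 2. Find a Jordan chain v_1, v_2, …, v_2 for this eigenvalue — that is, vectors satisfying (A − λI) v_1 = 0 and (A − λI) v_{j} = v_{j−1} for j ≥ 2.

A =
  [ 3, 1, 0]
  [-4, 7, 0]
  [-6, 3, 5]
A Jordan chain for λ = 5 of length 2:
v_1 = (-2, -4, -6)ᵀ
v_2 = (1, 0, 0)ᵀ

Let N = A − (5)·I. We want v_2 with N^2 v_2 = 0 but N^1 v_2 ≠ 0; then v_{j-1} := N · v_j for j = 2, …, 2.

Pick v_2 = (1, 0, 0)ᵀ.
Then v_1 = N · v_2 = (-2, -4, -6)ᵀ.

Sanity check: (A − (5)·I) v_1 = (0, 0, 0)ᵀ = 0. ✓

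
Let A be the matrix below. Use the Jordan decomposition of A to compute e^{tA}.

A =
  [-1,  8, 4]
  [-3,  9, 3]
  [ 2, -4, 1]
e^{tA} =
  [-4*t*exp(3*t) + exp(3*t), 8*t*exp(3*t), 4*t*exp(3*t)]
  [-3*t*exp(3*t), 6*t*exp(3*t) + exp(3*t), 3*t*exp(3*t)]
  [2*t*exp(3*t), -4*t*exp(3*t), -2*t*exp(3*t) + exp(3*t)]

Strategy: write A = P · J · P⁻¹ where J is a Jordan canonical form, so e^{tA} = P · e^{tJ} · P⁻¹, and e^{tJ} can be computed block-by-block.

A has Jordan form
J =
  [3, 1, 0]
  [0, 3, 0]
  [0, 0, 3]
(up to reordering of blocks).

Per-block formulas:
  For a 1×1 block at λ = 3: exp(t · [3]) = [e^(3t)].
  For a 2×2 Jordan block J_2(3): exp(t · J_2(3)) = e^(3t)·(I + t·N), where N is the 2×2 nilpotent shift.

After assembling e^{tJ} and conjugating by P, we get:

e^{tA} =
  [-4*t*exp(3*t) + exp(3*t), 8*t*exp(3*t), 4*t*exp(3*t)]
  [-3*t*exp(3*t), 6*t*exp(3*t) + exp(3*t), 3*t*exp(3*t)]
  [2*t*exp(3*t), -4*t*exp(3*t), -2*t*exp(3*t) + exp(3*t)]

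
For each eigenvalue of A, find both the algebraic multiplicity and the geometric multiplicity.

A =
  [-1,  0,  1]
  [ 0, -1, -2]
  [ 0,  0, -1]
λ = -1: alg = 3, geom = 2

Step 1 — factor the characteristic polynomial to read off the algebraic multiplicities:
  χ_A(x) = (x + 1)^3

Step 2 — compute geometric multiplicities via the rank-nullity identity g(λ) = n − rank(A − λI):
  rank(A − (-1)·I) = 1, so dim ker(A − (-1)·I) = n − 1 = 2

Summary:
  λ = -1: algebraic multiplicity = 3, geometric multiplicity = 2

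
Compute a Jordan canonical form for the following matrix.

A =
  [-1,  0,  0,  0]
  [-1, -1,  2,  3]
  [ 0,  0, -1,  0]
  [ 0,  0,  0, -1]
J_2(-1) ⊕ J_1(-1) ⊕ J_1(-1)

The characteristic polynomial is
  det(x·I − A) = x^4 + 4*x^3 + 6*x^2 + 4*x + 1 = (x + 1)^4

Eigenvalues and multiplicities (the geometric multiplicity of λ is n − rank(A − λI), which equals the number of Jordan blocks for λ):
  λ = -1: algebraic multiplicity = 4, geometric multiplicity = 3

Determining the block sizes for each eigenvalue:
  λ = -1: 3 blocks summing to 4 forces exactly one block of size 2 and the rest size 1 → block sizes [2, 1, 1]

Assembling the blocks gives a Jordan form
J =
  [-1,  1,  0,  0]
  [ 0, -1,  0,  0]
  [ 0,  0, -1,  0]
  [ 0,  0,  0, -1]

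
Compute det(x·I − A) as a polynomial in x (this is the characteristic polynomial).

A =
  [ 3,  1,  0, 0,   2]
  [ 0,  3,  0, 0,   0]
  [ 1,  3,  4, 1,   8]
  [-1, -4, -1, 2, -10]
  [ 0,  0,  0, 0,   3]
x^5 - 15*x^4 + 90*x^3 - 270*x^2 + 405*x - 243

Expanding det(x·I − A) (e.g. by cofactor expansion or by noting that A is similar to its Jordan form J, which has the same characteristic polynomial as A) gives
  χ_A(x) = x^5 - 15*x^4 + 90*x^3 - 270*x^2 + 405*x - 243
which factors as (x - 3)^5. The eigenvalues (with algebraic multiplicities) are λ = 3 with multiplicity 5.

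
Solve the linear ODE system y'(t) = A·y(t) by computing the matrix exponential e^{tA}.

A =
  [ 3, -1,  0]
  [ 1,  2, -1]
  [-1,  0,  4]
e^{tA} =
  [-t^2*exp(3*t)/2 + exp(3*t), t^2*exp(3*t)/2 - t*exp(3*t), t^2*exp(3*t)/2]
  [t*exp(3*t), -t*exp(3*t) + exp(3*t), -t*exp(3*t)]
  [-t^2*exp(3*t)/2 - t*exp(3*t), t^2*exp(3*t)/2, t^2*exp(3*t)/2 + t*exp(3*t) + exp(3*t)]

Strategy: write A = P · J · P⁻¹ where J is a Jordan canonical form, so e^{tA} = P · e^{tJ} · P⁻¹, and e^{tJ} can be computed block-by-block.

A has Jordan form
J =
  [3, 1, 0]
  [0, 3, 1]
  [0, 0, 3]
(up to reordering of blocks).

Per-block formulas:
  For a 3×3 Jordan block J_3(3): exp(t · J_3(3)) = e^(3t)·(I + t·N + (t^2/2)·N^2), where N is the 3×3 nilpotent shift.

After assembling e^{tJ} and conjugating by P, we get:

e^{tA} =
  [-t^2*exp(3*t)/2 + exp(3*t), t^2*exp(3*t)/2 - t*exp(3*t), t^2*exp(3*t)/2]
  [t*exp(3*t), -t*exp(3*t) + exp(3*t), -t*exp(3*t)]
  [-t^2*exp(3*t)/2 - t*exp(3*t), t^2*exp(3*t)/2, t^2*exp(3*t)/2 + t*exp(3*t) + exp(3*t)]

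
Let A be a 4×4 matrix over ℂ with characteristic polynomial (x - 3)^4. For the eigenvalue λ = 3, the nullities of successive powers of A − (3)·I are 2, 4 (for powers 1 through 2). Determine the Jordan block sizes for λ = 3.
Block sizes for λ = 3: [2, 2]

From the dimensions of kernels of powers, the number of Jordan blocks of size at least j is d_j − d_{j−1} where d_j = dim ker(N^j) (with d_0 = 0). Computing the differences gives [2, 2].
The number of blocks of size exactly k is (#blocks of size ≥ k) − (#blocks of size ≥ k + 1), so the partition is: 2 block(s) of size 2.
In nonincreasing order the block sizes are [2, 2].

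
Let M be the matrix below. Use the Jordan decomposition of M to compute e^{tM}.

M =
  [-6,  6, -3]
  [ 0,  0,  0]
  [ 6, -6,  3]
e^{tM} =
  [-1 + 2*exp(-3*t), 2 - 2*exp(-3*t), -1 + exp(-3*t)]
  [0, 1, 0]
  [2 - 2*exp(-3*t), -2 + 2*exp(-3*t), 2 - exp(-3*t)]

Strategy: write M = P · J · P⁻¹ where J is a Jordan canonical form, so e^{tM} = P · e^{tJ} · P⁻¹, and e^{tJ} can be computed block-by-block.

M has Jordan form
J =
  [-3, 0, 0]
  [ 0, 0, 0]
  [ 0, 0, 0]
(up to reordering of blocks).

Per-block formulas:
  For a 1×1 block at λ = -3: exp(t · [-3]) = [e^(-3t)].
  For a 1×1 block at λ = 0: exp(t · [0]) = [e^(0t)].

After assembling e^{tJ} and conjugating by P, we get:

e^{tM} =
  [-1 + 2*exp(-3*t), 2 - 2*exp(-3*t), -1 + exp(-3*t)]
  [0, 1, 0]
  [2 - 2*exp(-3*t), -2 + 2*exp(-3*t), 2 - exp(-3*t)]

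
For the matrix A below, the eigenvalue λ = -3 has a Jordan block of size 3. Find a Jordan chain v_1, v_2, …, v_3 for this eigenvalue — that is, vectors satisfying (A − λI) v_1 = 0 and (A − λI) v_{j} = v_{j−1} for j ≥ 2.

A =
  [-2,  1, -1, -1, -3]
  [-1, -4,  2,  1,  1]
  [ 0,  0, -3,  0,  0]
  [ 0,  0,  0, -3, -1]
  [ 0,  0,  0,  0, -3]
A Jordan chain for λ = -3 of length 3:
v_1 = (1, -1, 0, 0, 0)ᵀ
v_2 = (-1, 2, 0, 0, 0)ᵀ
v_3 = (0, 0, 1, 0, 0)ᵀ

Let N = A − (-3)·I. We want v_3 with N^3 v_3 = 0 but N^2 v_3 ≠ 0; then v_{j-1} := N · v_j for j = 3, …, 2.

Pick v_3 = (0, 0, 1, 0, 0)ᵀ.
Then v_2 = N · v_3 = (-1, 2, 0, 0, 0)ᵀ.
Then v_1 = N · v_2 = (1, -1, 0, 0, 0)ᵀ.

Sanity check: (A − (-3)·I) v_1 = (0, 0, 0, 0, 0)ᵀ = 0. ✓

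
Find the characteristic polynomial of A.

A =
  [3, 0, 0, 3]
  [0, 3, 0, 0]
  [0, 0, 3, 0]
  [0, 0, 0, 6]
x^4 - 15*x^3 + 81*x^2 - 189*x + 162

Expanding det(x·I − A) (e.g. by cofactor expansion or by noting that A is similar to its Jordan form J, which has the same characteristic polynomial as A) gives
  χ_A(x) = x^4 - 15*x^3 + 81*x^2 - 189*x + 162
which factors as (x - 6)*(x - 3)^3. The eigenvalues (with algebraic multiplicities) are λ = 3 with multiplicity 3, λ = 6 with multiplicity 1.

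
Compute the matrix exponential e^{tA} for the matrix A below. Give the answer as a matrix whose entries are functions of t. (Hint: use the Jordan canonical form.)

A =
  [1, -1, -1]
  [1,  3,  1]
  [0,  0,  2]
e^{tA} =
  [-t*exp(2*t) + exp(2*t), -t*exp(2*t), -t*exp(2*t)]
  [t*exp(2*t), t*exp(2*t) + exp(2*t), t*exp(2*t)]
  [0, 0, exp(2*t)]

Strategy: write A = P · J · P⁻¹ where J is a Jordan canonical form, so e^{tA} = P · e^{tJ} · P⁻¹, and e^{tJ} can be computed block-by-block.

A has Jordan form
J =
  [2, 1, 0]
  [0, 2, 0]
  [0, 0, 2]
(up to reordering of blocks).

Per-block formulas:
  For a 2×2 Jordan block J_2(2): exp(t · J_2(2)) = e^(2t)·(I + t·N), where N is the 2×2 nilpotent shift.
  For a 1×1 block at λ = 2: exp(t · [2]) = [e^(2t)].

After assembling e^{tJ} and conjugating by P, we get:

e^{tA} =
  [-t*exp(2*t) + exp(2*t), -t*exp(2*t), -t*exp(2*t)]
  [t*exp(2*t), t*exp(2*t) + exp(2*t), t*exp(2*t)]
  [0, 0, exp(2*t)]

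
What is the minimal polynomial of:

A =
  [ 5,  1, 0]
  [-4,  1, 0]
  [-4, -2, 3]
x^2 - 6*x + 9

The characteristic polynomial is χ_A(x) = (x - 3)^3, so the eigenvalues are known. The minimal polynomial is
  m_A(x) = Π_λ (x − λ)^{k_λ}
where k_λ is the size of the *largest* Jordan block for λ (equivalently, the smallest k with (A − λI)^k v = 0 for every generalised eigenvector v of λ).

  λ = 3: largest Jordan block has size 2, contributing (x − 3)^2

So m_A(x) = (x - 3)^2 = x^2 - 6*x + 9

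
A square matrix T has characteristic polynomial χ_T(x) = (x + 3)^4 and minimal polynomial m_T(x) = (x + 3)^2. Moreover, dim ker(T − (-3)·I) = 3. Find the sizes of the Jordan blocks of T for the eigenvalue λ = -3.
Block sizes for λ = -3: [2, 1, 1]

Step 1 — from the characteristic polynomial, algebraic multiplicity of λ = -3 is 4. From dim ker(T − (-3)·I) = 3, there are exactly 3 Jordan blocks for λ = -3.
Step 2 — from the minimal polynomial, the factor (x + 3)^2 tells us the largest block for λ = -3 has size 2.
Step 3 — with total size 4, 3 blocks, and largest block 2, the block sizes (in nonincreasing order) are [2, 1, 1].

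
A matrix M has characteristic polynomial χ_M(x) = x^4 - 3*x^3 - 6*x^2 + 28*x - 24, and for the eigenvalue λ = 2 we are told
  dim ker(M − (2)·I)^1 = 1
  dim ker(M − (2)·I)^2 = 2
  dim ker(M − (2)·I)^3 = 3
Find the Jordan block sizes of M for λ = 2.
Block sizes for λ = 2: [3]

From the dimensions of kernels of powers, the number of Jordan blocks of size at least j is d_j − d_{j−1} where d_j = dim ker(N^j) (with d_0 = 0). Computing the differences gives [1, 1, 1].
The number of blocks of size exactly k is (#blocks of size ≥ k) − (#blocks of size ≥ k + 1), so the partition is: 1 block(s) of size 3.
In nonincreasing order the block sizes are [3].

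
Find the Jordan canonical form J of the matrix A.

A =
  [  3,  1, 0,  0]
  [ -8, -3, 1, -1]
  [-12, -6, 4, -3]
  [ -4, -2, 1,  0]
J_3(1) ⊕ J_1(1)

The characteristic polynomial is
  det(x·I − A) = x^4 - 4*x^3 + 6*x^2 - 4*x + 1 = (x - 1)^4

Eigenvalues and multiplicities (the geometric multiplicity of λ is n − rank(A − λI), which equals the number of Jordan blocks for λ):
  λ = 1: algebraic multiplicity = 4, geometric multiplicity = 2

Determining the block sizes for each eigenvalue:
  λ = 1: with am = 4 and gm = 2, the partition is not yet determined (e.g. several partitions of 4 into 2 parts exist). Let N = A − (1)·I. Computing rank(N^1) = 2, rank(N^2) = 1, rank(N^3) = 0; the number of blocks of size ≥ j is rank(N^{j−1}) − rank(N^j), giving [2, 1, 1]. So we have 1 block(s) of size 3, 1 block(s) of size 1 → block sizes [3, 1]

Assembling the blocks gives a Jordan form
J =
  [1, 1, 0, 0]
  [0, 1, 1, 0]
  [0, 0, 1, 0]
  [0, 0, 0, 1]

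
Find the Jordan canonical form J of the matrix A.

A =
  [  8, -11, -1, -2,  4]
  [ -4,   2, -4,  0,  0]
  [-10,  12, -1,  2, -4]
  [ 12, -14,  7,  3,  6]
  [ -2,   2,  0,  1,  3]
J_2(0) ⊕ J_3(5)

The characteristic polynomial is
  det(x·I − A) = x^5 - 15*x^4 + 75*x^3 - 125*x^2 = x^2*(x - 5)^3

Eigenvalues and multiplicities (the geometric multiplicity of λ is n − rank(A − λI), which equals the number of Jordan blocks for λ):
  λ = 0: algebraic multiplicity = 2, geometric multiplicity = 1
  λ = 5: algebraic multiplicity = 3, geometric multiplicity = 1

Determining the block sizes for each eigenvalue:
  λ = 0: one block (gm = 1), so the single block has size am = 2 → block sizes [2]
  λ = 5: one block (gm = 1), so the single block has size am = 3 → block sizes [3]

Assembling the blocks gives a Jordan form
J =
  [0, 1, 0, 0, 0]
  [0, 0, 0, 0, 0]
  [0, 0, 5, 1, 0]
  [0, 0, 0, 5, 1]
  [0, 0, 0, 0, 5]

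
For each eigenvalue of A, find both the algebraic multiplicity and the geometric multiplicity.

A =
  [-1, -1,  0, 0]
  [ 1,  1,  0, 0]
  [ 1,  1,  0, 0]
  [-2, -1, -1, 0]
λ = 0: alg = 4, geom = 2

Step 1 — factor the characteristic polynomial to read off the algebraic multiplicities:
  χ_A(x) = x^4

Step 2 — compute geometric multiplicities via the rank-nullity identity g(λ) = n − rank(A − λI):
  rank(A − (0)·I) = 2, so dim ker(A − (0)·I) = n − 2 = 2

Summary:
  λ = 0: algebraic multiplicity = 4, geometric multiplicity = 2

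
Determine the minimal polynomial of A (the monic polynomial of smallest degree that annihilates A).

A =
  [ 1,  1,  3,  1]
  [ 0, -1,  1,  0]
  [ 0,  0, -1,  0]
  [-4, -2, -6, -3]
x^3 + 3*x^2 + 3*x + 1

The characteristic polynomial is χ_A(x) = (x + 1)^4, so the eigenvalues are known. The minimal polynomial is
  m_A(x) = Π_λ (x − λ)^{k_λ}
where k_λ is the size of the *largest* Jordan block for λ (equivalently, the smallest k with (A − λI)^k v = 0 for every generalised eigenvector v of λ).

  λ = -1: largest Jordan block has size 3, contributing (x + 1)^3

So m_A(x) = (x + 1)^3 = x^3 + 3*x^2 + 3*x + 1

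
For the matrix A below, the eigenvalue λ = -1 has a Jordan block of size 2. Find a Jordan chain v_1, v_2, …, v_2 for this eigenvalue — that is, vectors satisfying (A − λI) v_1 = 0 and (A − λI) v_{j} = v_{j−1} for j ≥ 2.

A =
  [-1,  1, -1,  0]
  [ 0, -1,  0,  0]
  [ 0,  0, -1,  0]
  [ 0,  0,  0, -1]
A Jordan chain for λ = -1 of length 2:
v_1 = (1, 0, 0, 0)ᵀ
v_2 = (0, 1, 0, 0)ᵀ

Let N = A − (-1)·I. We want v_2 with N^2 v_2 = 0 but N^1 v_2 ≠ 0; then v_{j-1} := N · v_j for j = 2, …, 2.

Pick v_2 = (0, 1, 0, 0)ᵀ.
Then v_1 = N · v_2 = (1, 0, 0, 0)ᵀ.

Sanity check: (A − (-1)·I) v_1 = (0, 0, 0, 0)ᵀ = 0. ✓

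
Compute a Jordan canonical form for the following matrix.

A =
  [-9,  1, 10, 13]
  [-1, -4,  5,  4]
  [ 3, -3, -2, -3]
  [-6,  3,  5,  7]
J_2(-2) ⊕ J_2(-2)

The characteristic polynomial is
  det(x·I − A) = x^4 + 8*x^3 + 24*x^2 + 32*x + 16 = (x + 2)^4

Eigenvalues and multiplicities (the geometric multiplicity of λ is n − rank(A − λI), which equals the number of Jordan blocks for λ):
  λ = -2: algebraic multiplicity = 4, geometric multiplicity = 2

Determining the block sizes for each eigenvalue:
  λ = -2: with am = 4 and gm = 2, the partition is not yet determined (e.g. several partitions of 4 into 2 parts exist). Let N = A − (-2)·I. Computing rank(N^1) = 2, rank(N^2) = 0; the number of blocks of size ≥ j is rank(N^{j−1}) − rank(N^j), giving [2, 2]. So we have 2 block(s) of size 2 → block sizes [2, 2]

Assembling the blocks gives a Jordan form
J =
  [-2,  1,  0,  0]
  [ 0, -2,  0,  0]
  [ 0,  0, -2,  1]
  [ 0,  0,  0, -2]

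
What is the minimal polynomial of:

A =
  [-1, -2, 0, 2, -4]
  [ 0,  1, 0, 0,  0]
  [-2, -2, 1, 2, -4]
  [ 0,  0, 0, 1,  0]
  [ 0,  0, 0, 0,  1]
x^2 - 1

The characteristic polynomial is χ_A(x) = (x - 1)^4*(x + 1), so the eigenvalues are known. The minimal polynomial is
  m_A(x) = Π_λ (x − λ)^{k_λ}
where k_λ is the size of the *largest* Jordan block for λ (equivalently, the smallest k with (A − λI)^k v = 0 for every generalised eigenvector v of λ).

  λ = -1: largest Jordan block has size 1, contributing (x + 1)
  λ = 1: largest Jordan block has size 1, contributing (x − 1)

So m_A(x) = (x - 1)*(x + 1) = x^2 - 1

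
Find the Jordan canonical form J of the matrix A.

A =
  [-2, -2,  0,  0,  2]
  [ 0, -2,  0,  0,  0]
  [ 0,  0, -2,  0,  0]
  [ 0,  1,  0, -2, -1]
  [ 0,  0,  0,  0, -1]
J_2(-2) ⊕ J_1(-2) ⊕ J_1(-2) ⊕ J_1(-1)

The characteristic polynomial is
  det(x·I − A) = x^5 + 9*x^4 + 32*x^3 + 56*x^2 + 48*x + 16 = (x + 1)*(x + 2)^4

Eigenvalues and multiplicities (the geometric multiplicity of λ is n − rank(A − λI), which equals the number of Jordan blocks for λ):
  λ = -2: algebraic multiplicity = 4, geometric multiplicity = 3
  λ = -1: algebraic multiplicity = 1, geometric multiplicity = 1

Determining the block sizes for each eigenvalue:
  λ = -2: 3 blocks summing to 4 forces exactly one block of size 2 and the rest size 1 → block sizes [2, 1, 1]
  λ = -1: one block (gm = 1), so the single block has size am = 1 → block sizes [1]

Assembling the blocks gives a Jordan form
J =
  [-2,  1,  0,  0,  0]
  [ 0, -2,  0,  0,  0]
  [ 0,  0, -2,  0,  0]
  [ 0,  0,  0, -2,  0]
  [ 0,  0,  0,  0, -1]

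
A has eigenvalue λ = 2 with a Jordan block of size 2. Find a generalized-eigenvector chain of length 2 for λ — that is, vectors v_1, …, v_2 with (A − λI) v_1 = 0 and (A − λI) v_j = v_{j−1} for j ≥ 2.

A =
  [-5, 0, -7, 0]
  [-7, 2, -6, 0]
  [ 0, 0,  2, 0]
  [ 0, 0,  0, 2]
A Jordan chain for λ = 2 of length 2:
v_1 = (0, -1, 0, 0)ᵀ
v_2 = (1, 0, -1, 0)ᵀ

Let N = A − (2)·I. We want v_2 with N^2 v_2 = 0 but N^1 v_2 ≠ 0; then v_{j-1} := N · v_j for j = 2, …, 2.

Pick v_2 = (1, 0, -1, 0)ᵀ.
Then v_1 = N · v_2 = (0, -1, 0, 0)ᵀ.

Sanity check: (A − (2)·I) v_1 = (0, 0, 0, 0)ᵀ = 0. ✓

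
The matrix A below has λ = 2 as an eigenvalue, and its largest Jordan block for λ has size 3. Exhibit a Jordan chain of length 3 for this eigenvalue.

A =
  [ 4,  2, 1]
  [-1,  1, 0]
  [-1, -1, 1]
A Jordan chain for λ = 2 of length 3:
v_1 = (1, -1, 0)ᵀ
v_2 = (2, -1, -1)ᵀ
v_3 = (1, 0, 0)ᵀ

Let N = A − (2)·I. We want v_3 with N^3 v_3 = 0 but N^2 v_3 ≠ 0; then v_{j-1} := N · v_j for j = 3, …, 2.

Pick v_3 = (1, 0, 0)ᵀ.
Then v_2 = N · v_3 = (2, -1, -1)ᵀ.
Then v_1 = N · v_2 = (1, -1, 0)ᵀ.

Sanity check: (A − (2)·I) v_1 = (0, 0, 0)ᵀ = 0. ✓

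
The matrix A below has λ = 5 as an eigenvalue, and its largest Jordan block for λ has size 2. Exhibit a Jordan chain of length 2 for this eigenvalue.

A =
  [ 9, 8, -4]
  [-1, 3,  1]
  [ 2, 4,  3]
A Jordan chain for λ = 5 of length 2:
v_1 = (4, -1, 2)ᵀ
v_2 = (1, 0, 0)ᵀ

Let N = A − (5)·I. We want v_2 with N^2 v_2 = 0 but N^1 v_2 ≠ 0; then v_{j-1} := N · v_j for j = 2, …, 2.

Pick v_2 = (1, 0, 0)ᵀ.
Then v_1 = N · v_2 = (4, -1, 2)ᵀ.

Sanity check: (A − (5)·I) v_1 = (0, 0, 0)ᵀ = 0. ✓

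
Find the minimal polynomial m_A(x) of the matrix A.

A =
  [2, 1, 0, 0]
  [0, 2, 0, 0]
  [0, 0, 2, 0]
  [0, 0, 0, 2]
x^2 - 4*x + 4

The characteristic polynomial is χ_A(x) = (x - 2)^4, so the eigenvalues are known. The minimal polynomial is
  m_A(x) = Π_λ (x − λ)^{k_λ}
where k_λ is the size of the *largest* Jordan block for λ (equivalently, the smallest k with (A − λI)^k v = 0 for every generalised eigenvector v of λ).

  λ = 2: largest Jordan block has size 2, contributing (x − 2)^2

So m_A(x) = (x - 2)^2 = x^2 - 4*x + 4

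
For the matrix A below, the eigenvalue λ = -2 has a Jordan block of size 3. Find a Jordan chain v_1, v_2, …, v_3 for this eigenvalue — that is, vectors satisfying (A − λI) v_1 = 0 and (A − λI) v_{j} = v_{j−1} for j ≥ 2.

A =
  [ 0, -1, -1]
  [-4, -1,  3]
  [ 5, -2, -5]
A Jordan chain for λ = -2 of length 3:
v_1 = (3, 3, 3)ᵀ
v_2 = (2, -4, 5)ᵀ
v_3 = (1, 0, 0)ᵀ

Let N = A − (-2)·I. We want v_3 with N^3 v_3 = 0 but N^2 v_3 ≠ 0; then v_{j-1} := N · v_j for j = 3, …, 2.

Pick v_3 = (1, 0, 0)ᵀ.
Then v_2 = N · v_3 = (2, -4, 5)ᵀ.
Then v_1 = N · v_2 = (3, 3, 3)ᵀ.

Sanity check: (A − (-2)·I) v_1 = (0, 0, 0)ᵀ = 0. ✓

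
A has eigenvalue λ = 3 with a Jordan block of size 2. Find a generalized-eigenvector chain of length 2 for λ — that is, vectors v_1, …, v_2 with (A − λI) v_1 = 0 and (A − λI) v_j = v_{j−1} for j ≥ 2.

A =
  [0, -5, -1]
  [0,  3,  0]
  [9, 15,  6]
A Jordan chain for λ = 3 of length 2:
v_1 = (-3, 0, 9)ᵀ
v_2 = (1, 0, 0)ᵀ

Let N = A − (3)·I. We want v_2 with N^2 v_2 = 0 but N^1 v_2 ≠ 0; then v_{j-1} := N · v_j for j = 2, …, 2.

Pick v_2 = (1, 0, 0)ᵀ.
Then v_1 = N · v_2 = (-3, 0, 9)ᵀ.

Sanity check: (A − (3)·I) v_1 = (0, 0, 0)ᵀ = 0. ✓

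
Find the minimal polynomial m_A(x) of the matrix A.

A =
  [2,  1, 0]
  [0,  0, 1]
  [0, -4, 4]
x^3 - 6*x^2 + 12*x - 8

The characteristic polynomial is χ_A(x) = (x - 2)^3, so the eigenvalues are known. The minimal polynomial is
  m_A(x) = Π_λ (x − λ)^{k_λ}
where k_λ is the size of the *largest* Jordan block for λ (equivalently, the smallest k with (A − λI)^k v = 0 for every generalised eigenvector v of λ).

  λ = 2: largest Jordan block has size 3, contributing (x − 2)^3

So m_A(x) = (x - 2)^3 = x^3 - 6*x^2 + 12*x - 8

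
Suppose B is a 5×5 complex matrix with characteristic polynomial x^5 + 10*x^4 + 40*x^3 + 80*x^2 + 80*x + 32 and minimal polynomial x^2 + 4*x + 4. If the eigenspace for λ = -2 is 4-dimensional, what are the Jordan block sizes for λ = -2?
Block sizes for λ = -2: [2, 1, 1, 1]

Step 1 — from the characteristic polynomial, algebraic multiplicity of λ = -2 is 5. From dim ker(B − (-2)·I) = 4, there are exactly 4 Jordan blocks for λ = -2.
Step 2 — from the minimal polynomial, the factor (x + 2)^2 tells us the largest block for λ = -2 has size 2.
Step 3 — with total size 5, 4 blocks, and largest block 2, the block sizes (in nonincreasing order) are [2, 1, 1, 1].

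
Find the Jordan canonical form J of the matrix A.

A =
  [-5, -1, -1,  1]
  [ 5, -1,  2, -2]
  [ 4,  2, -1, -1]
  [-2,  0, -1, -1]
J_3(-2) ⊕ J_1(-2)

The characteristic polynomial is
  det(x·I − A) = x^4 + 8*x^3 + 24*x^2 + 32*x + 16 = (x + 2)^4

Eigenvalues and multiplicities (the geometric multiplicity of λ is n − rank(A − λI), which equals the number of Jordan blocks for λ):
  λ = -2: algebraic multiplicity = 4, geometric multiplicity = 2

Determining the block sizes for each eigenvalue:
  λ = -2: with am = 4 and gm = 2, the partition is not yet determined (e.g. several partitions of 4 into 2 parts exist). Let N = A − (-2)·I. Computing rank(N^1) = 2, rank(N^2) = 1, rank(N^3) = 0; the number of blocks of size ≥ j is rank(N^{j−1}) − rank(N^j), giving [2, 1, 1]. So we have 1 block(s) of size 3, 1 block(s) of size 1 → block sizes [3, 1]

Assembling the blocks gives a Jordan form
J =
  [-2,  1,  0,  0]
  [ 0, -2,  1,  0]
  [ 0,  0, -2,  0]
  [ 0,  0,  0, -2]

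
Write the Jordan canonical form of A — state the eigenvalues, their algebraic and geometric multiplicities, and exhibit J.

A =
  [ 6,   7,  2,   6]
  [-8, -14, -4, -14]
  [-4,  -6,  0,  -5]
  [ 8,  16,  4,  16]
J_2(2) ⊕ J_2(2)

The characteristic polynomial is
  det(x·I − A) = x^4 - 8*x^3 + 24*x^2 - 32*x + 16 = (x - 2)^4

Eigenvalues and multiplicities (the geometric multiplicity of λ is n − rank(A − λI), which equals the number of Jordan blocks for λ):
  λ = 2: algebraic multiplicity = 4, geometric multiplicity = 2

Determining the block sizes for each eigenvalue:
  λ = 2: with am = 4 and gm = 2, the partition is not yet determined (e.g. several partitions of 4 into 2 parts exist). Let N = A − (2)·I. Computing rank(N^1) = 2, rank(N^2) = 0; the number of blocks of size ≥ j is rank(N^{j−1}) − rank(N^j), giving [2, 2]. So we have 2 block(s) of size 2 → block sizes [2, 2]

Assembling the blocks gives a Jordan form
J =
  [2, 1, 0, 0]
  [0, 2, 0, 0]
  [0, 0, 2, 1]
  [0, 0, 0, 2]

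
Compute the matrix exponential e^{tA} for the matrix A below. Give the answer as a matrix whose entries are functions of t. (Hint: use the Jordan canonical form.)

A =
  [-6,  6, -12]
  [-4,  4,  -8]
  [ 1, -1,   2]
e^{tA} =
  [1 - 6*t, 6*t, -12*t]
  [-4*t, 4*t + 1, -8*t]
  [t, -t, 2*t + 1]

Strategy: write A = P · J · P⁻¹ where J is a Jordan canonical form, so e^{tA} = P · e^{tJ} · P⁻¹, and e^{tJ} can be computed block-by-block.

A has Jordan form
J =
  [0, 1, 0]
  [0, 0, 0]
  [0, 0, 0]
(up to reordering of blocks).

Per-block formulas:
  For a 1×1 block at λ = 0: exp(t · [0]) = [e^(0t)].
  For a 2×2 Jordan block J_2(0): exp(t · J_2(0)) = e^(0t)·(I + t·N), where N is the 2×2 nilpotent shift.

After assembling e^{tJ} and conjugating by P, we get:

e^{tA} =
  [1 - 6*t, 6*t, -12*t]
  [-4*t, 4*t + 1, -8*t]
  [t, -t, 2*t + 1]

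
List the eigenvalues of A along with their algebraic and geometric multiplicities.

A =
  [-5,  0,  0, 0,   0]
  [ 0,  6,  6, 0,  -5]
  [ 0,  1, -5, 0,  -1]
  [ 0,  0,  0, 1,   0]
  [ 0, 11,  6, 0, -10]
λ = -5: alg = 3, geom = 2; λ = 1: alg = 2, geom = 2

Step 1 — factor the characteristic polynomial to read off the algebraic multiplicities:
  χ_A(x) = (x - 1)^2*(x + 5)^3

Step 2 — compute geometric multiplicities via the rank-nullity identity g(λ) = n − rank(A − λI):
  rank(A − (-5)·I) = 3, so dim ker(A − (-5)·I) = n − 3 = 2
  rank(A − (1)·I) = 3, so dim ker(A − (1)·I) = n − 3 = 2

Summary:
  λ = -5: algebraic multiplicity = 3, geometric multiplicity = 2
  λ = 1: algebraic multiplicity = 2, geometric multiplicity = 2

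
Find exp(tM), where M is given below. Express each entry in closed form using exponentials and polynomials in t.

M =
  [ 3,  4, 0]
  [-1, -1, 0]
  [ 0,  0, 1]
e^{tM} =
  [2*t*exp(t) + exp(t), 4*t*exp(t), 0]
  [-t*exp(t), -2*t*exp(t) + exp(t), 0]
  [0, 0, exp(t)]

Strategy: write M = P · J · P⁻¹ where J is a Jordan canonical form, so e^{tM} = P · e^{tJ} · P⁻¹, and e^{tJ} can be computed block-by-block.

M has Jordan form
J =
  [1, 1, 0]
  [0, 1, 0]
  [0, 0, 1]
(up to reordering of blocks).

Per-block formulas:
  For a 2×2 Jordan block J_2(1): exp(t · J_2(1)) = e^(1t)·(I + t·N), where N is the 2×2 nilpotent shift.
  For a 1×1 block at λ = 1: exp(t · [1]) = [e^(1t)].

After assembling e^{tJ} and conjugating by P, we get:

e^{tM} =
  [2*t*exp(t) + exp(t), 4*t*exp(t), 0]
  [-t*exp(t), -2*t*exp(t) + exp(t), 0]
  [0, 0, exp(t)]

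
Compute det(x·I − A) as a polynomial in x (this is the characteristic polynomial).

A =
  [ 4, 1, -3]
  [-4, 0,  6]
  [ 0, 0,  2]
x^3 - 6*x^2 + 12*x - 8

Expanding det(x·I − A) (e.g. by cofactor expansion or by noting that A is similar to its Jordan form J, which has the same characteristic polynomial as A) gives
  χ_A(x) = x^3 - 6*x^2 + 12*x - 8
which factors as (x - 2)^3. The eigenvalues (with algebraic multiplicities) are λ = 2 with multiplicity 3.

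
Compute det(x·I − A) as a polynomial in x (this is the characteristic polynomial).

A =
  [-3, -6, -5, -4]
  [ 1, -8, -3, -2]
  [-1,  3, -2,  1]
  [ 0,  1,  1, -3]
x^4 + 16*x^3 + 96*x^2 + 256*x + 256

Expanding det(x·I − A) (e.g. by cofactor expansion or by noting that A is similar to its Jordan form J, which has the same characteristic polynomial as A) gives
  χ_A(x) = x^4 + 16*x^3 + 96*x^2 + 256*x + 256
which factors as (x + 4)^4. The eigenvalues (with algebraic multiplicities) are λ = -4 with multiplicity 4.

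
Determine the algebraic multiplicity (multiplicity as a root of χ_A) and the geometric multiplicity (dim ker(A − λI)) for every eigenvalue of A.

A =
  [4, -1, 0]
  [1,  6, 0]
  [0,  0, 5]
λ = 5: alg = 3, geom = 2

Step 1 — factor the characteristic polynomial to read off the algebraic multiplicities:
  χ_A(x) = (x - 5)^3

Step 2 — compute geometric multiplicities via the rank-nullity identity g(λ) = n − rank(A − λI):
  rank(A − (5)·I) = 1, so dim ker(A − (5)·I) = n − 1 = 2

Summary:
  λ = 5: algebraic multiplicity = 3, geometric multiplicity = 2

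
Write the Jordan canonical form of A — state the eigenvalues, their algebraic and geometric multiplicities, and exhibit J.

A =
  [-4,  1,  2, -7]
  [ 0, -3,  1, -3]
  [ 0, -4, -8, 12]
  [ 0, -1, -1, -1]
J_2(-4) ⊕ J_2(-4)

The characteristic polynomial is
  det(x·I − A) = x^4 + 16*x^3 + 96*x^2 + 256*x + 256 = (x + 4)^4

Eigenvalues and multiplicities (the geometric multiplicity of λ is n − rank(A − λI), which equals the number of Jordan blocks for λ):
  λ = -4: algebraic multiplicity = 4, geometric multiplicity = 2

Determining the block sizes for each eigenvalue:
  λ = -4: with am = 4 and gm = 2, the partition is not yet determined (e.g. several partitions of 4 into 2 parts exist). Let N = A − (-4)·I. Computing rank(N^1) = 2, rank(N^2) = 0; the number of blocks of size ≥ j is rank(N^{j−1}) − rank(N^j), giving [2, 2]. So we have 2 block(s) of size 2 → block sizes [2, 2]

Assembling the blocks gives a Jordan form
J =
  [-4,  1,  0,  0]
  [ 0, -4,  0,  0]
  [ 0,  0, -4,  1]
  [ 0,  0,  0, -4]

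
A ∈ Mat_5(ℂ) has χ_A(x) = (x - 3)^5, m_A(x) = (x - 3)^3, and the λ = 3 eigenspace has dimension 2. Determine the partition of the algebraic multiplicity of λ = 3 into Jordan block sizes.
Block sizes for λ = 3: [3, 2]

Step 1 — from the characteristic polynomial, algebraic multiplicity of λ = 3 is 5. From dim ker(A − (3)·I) = 2, there are exactly 2 Jordan blocks for λ = 3.
Step 2 — from the minimal polynomial, the factor (x − 3)^3 tells us the largest block for λ = 3 has size 3.
Step 3 — with total size 5, 2 blocks, and largest block 3, the block sizes (in nonincreasing order) are [3, 2].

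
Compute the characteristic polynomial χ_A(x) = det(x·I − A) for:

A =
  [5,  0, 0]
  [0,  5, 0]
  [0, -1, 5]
x^3 - 15*x^2 + 75*x - 125

Expanding det(x·I − A) (e.g. by cofactor expansion or by noting that A is similar to its Jordan form J, which has the same characteristic polynomial as A) gives
  χ_A(x) = x^3 - 15*x^2 + 75*x - 125
which factors as (x - 5)^3. The eigenvalues (with algebraic multiplicities) are λ = 5 with multiplicity 3.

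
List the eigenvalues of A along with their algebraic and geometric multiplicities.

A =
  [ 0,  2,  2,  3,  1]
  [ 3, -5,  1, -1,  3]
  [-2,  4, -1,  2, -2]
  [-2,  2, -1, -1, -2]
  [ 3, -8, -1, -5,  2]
λ = -1: alg = 5, geom = 3

Step 1 — factor the characteristic polynomial to read off the algebraic multiplicities:
  χ_A(x) = (x + 1)^5

Step 2 — compute geometric multiplicities via the rank-nullity identity g(λ) = n − rank(A − λI):
  rank(A − (-1)·I) = 2, so dim ker(A − (-1)·I) = n − 2 = 3

Summary:
  λ = -1: algebraic multiplicity = 5, geometric multiplicity = 3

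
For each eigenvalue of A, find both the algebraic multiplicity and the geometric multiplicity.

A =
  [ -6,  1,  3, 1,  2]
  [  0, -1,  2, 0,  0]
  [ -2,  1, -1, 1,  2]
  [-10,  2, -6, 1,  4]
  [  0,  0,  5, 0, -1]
λ = -4: alg = 1, geom = 1; λ = -1: alg = 4, geom = 2

Step 1 — factor the characteristic polynomial to read off the algebraic multiplicities:
  χ_A(x) = (x + 1)^4*(x + 4)

Step 2 — compute geometric multiplicities via the rank-nullity identity g(λ) = n − rank(A − λI):
  rank(A − (-4)·I) = 4, so dim ker(A − (-4)·I) = n − 4 = 1
  rank(A − (-1)·I) = 3, so dim ker(A − (-1)·I) = n − 3 = 2

Summary:
  λ = -4: algebraic multiplicity = 1, geometric multiplicity = 1
  λ = -1: algebraic multiplicity = 4, geometric multiplicity = 2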